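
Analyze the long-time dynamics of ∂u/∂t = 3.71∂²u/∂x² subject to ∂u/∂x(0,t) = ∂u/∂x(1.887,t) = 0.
Long-time behavior: u → constant (steady state). Heat is conserved (no flux at boundaries); solution approaches the spatial average.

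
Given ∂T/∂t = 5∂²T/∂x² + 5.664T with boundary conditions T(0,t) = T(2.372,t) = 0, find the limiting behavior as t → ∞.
T → 0. Diffusion dominates reaction (r=5.664 < κπ²/L²≈8.77); solution decays.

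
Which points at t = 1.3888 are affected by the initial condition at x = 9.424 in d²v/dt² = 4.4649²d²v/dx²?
Domain of influence: [3.22314688, 15.62485312]. Data at x = 9.424 spreads outward at speed 4.4649.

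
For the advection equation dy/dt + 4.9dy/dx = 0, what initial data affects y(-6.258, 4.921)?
A single point: x = -30.3709. The characteristic through (-6.258, 4.921) is x - 4.9t = const, so x = -6.258 - 4.9·4.921 = -30.3709.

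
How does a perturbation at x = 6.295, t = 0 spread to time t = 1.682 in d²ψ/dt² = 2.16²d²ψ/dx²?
Domain of influence: [2.66188, 9.92812]. Data at x = 6.295 spreads outward at speed 2.16.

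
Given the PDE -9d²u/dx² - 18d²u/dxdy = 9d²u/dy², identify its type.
Rewriting in standard form: -9d²u/dx² - 18d²u/dxdy - 9d²u/dy² = 0. The second-order coefficients are A = -9, B = -18, C = -9. Since B² - 4AC = 0 = 0, this is a parabolic PDE.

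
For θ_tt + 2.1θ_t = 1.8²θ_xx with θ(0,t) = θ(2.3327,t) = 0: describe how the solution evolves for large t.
θ → 0. Damping (γ=2.1) dissipates energy; oscillations decay exponentially.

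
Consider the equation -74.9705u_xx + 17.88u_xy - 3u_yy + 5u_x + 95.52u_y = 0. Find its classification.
Elliptic. (A = -74.9705, B = 17.88, C = -3 gives B² - 4AC = -579.9516.)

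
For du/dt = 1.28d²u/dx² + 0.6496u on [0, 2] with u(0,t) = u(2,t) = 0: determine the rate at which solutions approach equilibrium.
Eigenvalues: λₙ = 1.28n²π²/2² - 0.6496.
First three modes:
  n=1: λ₁ = 1.28π²/2² - 0.6496 ≈ 2.509
  n=2: λ₂ = 5.12π²/2² - 0.6496 ≈ 11.983
  n=3: λ₃ = 11.52π²/2² - 0.6496 ≈ 27.775
Since 1.28π²/2² ≈ 3.158 > 0.6496, all λₙ > 0.
The n=1 mode decays slowest → dominates as t → ∞.
Asymptotic: u ~ c₁ sin(πx/2) e^{-λ₁t} with decay rate λ₁ ≈ 2.509.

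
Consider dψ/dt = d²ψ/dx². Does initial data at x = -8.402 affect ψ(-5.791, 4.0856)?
Yes, for any finite x. The heat equation has infinite propagation speed, so all initial data affects all points at any t > 0.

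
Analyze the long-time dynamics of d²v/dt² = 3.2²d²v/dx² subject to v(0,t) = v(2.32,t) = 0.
Long-time behavior: v oscillates (no decay). Energy is conserved; the solution oscillates indefinitely as standing waves.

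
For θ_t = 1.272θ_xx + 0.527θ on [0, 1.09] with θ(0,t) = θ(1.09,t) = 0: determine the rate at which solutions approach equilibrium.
Eigenvalues: λₙ = 1.272n²π²/1.09² - 0.527.
First three modes:
  n=1: λ₁ = 1.272π²/1.09² - 0.527 ≈ 10.04
  n=2: λ₂ = 5.088π²/1.09² - 0.527 ≈ 41.739
  n=3: λ₃ = 11.448π²/1.09² - 0.527 ≈ 94.572
Since 1.272π²/1.09² ≈ 10.567 > 0.527, all λₙ > 0.
The n=1 mode decays slowest → dominates as t → ∞.
Asymptotic: θ ~ c₁ sin(πx/1.09) e^{-λ₁t} with decay rate λ₁ ≈ 10.04.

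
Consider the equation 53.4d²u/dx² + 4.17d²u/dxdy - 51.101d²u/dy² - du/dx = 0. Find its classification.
Hyperbolic. (A = 53.4, B = 4.17, C = -51.101 gives B² - 4AC = 10932.5625.)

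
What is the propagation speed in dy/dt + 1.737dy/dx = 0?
Speed = 1.737. Information travels along x - 1.737t = const (rightward).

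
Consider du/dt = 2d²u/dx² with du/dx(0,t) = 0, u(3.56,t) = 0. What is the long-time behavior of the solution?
As t → ∞, u → 0. Heat escapes through the Dirichlet boundary.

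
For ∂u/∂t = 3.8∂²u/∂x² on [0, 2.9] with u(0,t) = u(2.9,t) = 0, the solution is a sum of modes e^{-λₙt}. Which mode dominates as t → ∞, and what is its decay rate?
Eigenvalues: λₙ = 3.8n²π²/2.9².
First three modes:
  n=1: λ₁ = 3.8π²/2.9² ≈ 4.46
  n=2: λ₂ = 15.2π²/2.9² ≈ 17.838 (4× faster decay)
  n=3: λ₃ = 34.2π²/2.9² ≈ 40.136 (9× faster decay)
As t → ∞, higher modes decay exponentially faster. The n=1 mode dominates: u ~ c₁ sin(πx/2.9) e^{-λ₁t}.
Decay rate: λ₁ = 3.8π²/2.9² ≈ 4.46.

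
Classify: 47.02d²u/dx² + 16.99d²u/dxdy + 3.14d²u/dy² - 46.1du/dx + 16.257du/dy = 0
Elliptic (discriminant = -301.9111).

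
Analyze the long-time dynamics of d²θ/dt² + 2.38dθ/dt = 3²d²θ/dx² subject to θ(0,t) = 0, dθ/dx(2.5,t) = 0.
Long-time behavior: θ → 0. Damping (γ=2.38) dissipates energy; oscillations decay exponentially.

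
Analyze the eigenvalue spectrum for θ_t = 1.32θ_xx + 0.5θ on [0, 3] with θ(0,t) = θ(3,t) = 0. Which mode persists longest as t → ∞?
Eigenvalues: λₙ = 1.32n²π²/3² - 0.5.
First three modes:
  n=1: λ₁ = 1.32π²/3² - 0.5 ≈ 0.948
  n=2: λ₂ = 5.28π²/3² - 0.5 ≈ 5.29
  n=3: λ₃ = 11.88π²/3² - 0.5 ≈ 12.528
Since 1.32π²/3² ≈ 1.448 > 0.5, all λₙ > 0.
The n=1 mode decays slowest → dominates as t → ∞.
Asymptotic: θ ~ c₁ sin(πx/3) e^{-λ₁t} with decay rate λ₁ ≈ 0.948.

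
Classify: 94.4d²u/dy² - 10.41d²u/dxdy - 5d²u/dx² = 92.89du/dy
Rewriting in standard form: -5d²u/dx² - 10.41d²u/dxdy + 94.4d²u/dy² - 92.89du/dy = 0. Hyperbolic (discriminant = 1996.3681).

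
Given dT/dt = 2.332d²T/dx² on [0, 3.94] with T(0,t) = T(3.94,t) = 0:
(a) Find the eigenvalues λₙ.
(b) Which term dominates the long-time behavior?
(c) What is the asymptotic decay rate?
Eigenvalues: λₙ = 2.332n²π²/3.94².
First three modes:
  n=1: λ₁ = 2.332π²/3.94² ≈ 1.483
  n=2: λ₂ = 9.328π²/3.94² ≈ 5.931 (4× faster decay)
  n=3: λ₃ = 20.988π²/3.94² ≈ 13.344 (9× faster decay)
As t → ∞, higher modes decay exponentially faster. The n=1 mode dominates: T ~ c₁ sin(πx/3.94) e^{-λ₁t}.
Decay rate: λ₁ = 2.332π²/3.94² ≈ 1.483.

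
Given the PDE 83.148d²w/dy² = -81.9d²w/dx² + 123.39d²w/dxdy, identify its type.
Rewriting in standard form: 81.9d²w/dx² - 123.39d²w/dxdy + 83.148d²w/dy² = 0. The second-order coefficients are A = 81.9, B = -123.39, C = 83.148. Since B² - 4AC = -12014.1927 < 0, this is an elliptic PDE.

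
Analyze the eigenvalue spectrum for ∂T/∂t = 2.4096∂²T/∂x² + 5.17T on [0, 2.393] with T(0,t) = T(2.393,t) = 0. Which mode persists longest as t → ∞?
Eigenvalues: λₙ = 2.4096n²π²/2.393² - 5.17.
First three modes:
  n=1: λ₁ = 2.4096π²/2.393² - 5.17 ≈ -1.017
  n=2: λ₂ = 9.6384π²/2.393² - 5.17 ≈ 11.442
  n=3: λ₃ = 21.6864π²/2.393² - 5.17 ≈ 32.207
Since 2.4096π²/2.393² ≈ 4.153 < 5.17, λ₁ < 0.
The n=1 mode grows fastest (−λₙ is largest for n=1) → dominates.
Asymptotic: T ~ c₁ sin(πx/2.393) e^{1.017t} (exponential growth at rate −λ₁ ≈ 1.017).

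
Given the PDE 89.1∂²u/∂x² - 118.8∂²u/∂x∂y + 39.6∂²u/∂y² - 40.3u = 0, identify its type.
The second-order coefficients are A = 89.1, B = -118.8, C = 39.6. Since B² - 4AC = 0 = 0, this is a parabolic PDE.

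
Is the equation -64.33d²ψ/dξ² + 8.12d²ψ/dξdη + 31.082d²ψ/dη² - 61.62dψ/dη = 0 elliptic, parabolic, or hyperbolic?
Computing B² - 4AC with A = -64.33, B = 8.12, C = 31.082: discriminant = 8063.95464 (positive). Answer: hyperbolic.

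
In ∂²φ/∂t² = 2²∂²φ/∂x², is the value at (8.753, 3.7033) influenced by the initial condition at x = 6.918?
Yes. The domain of dependence is [1.3464, 16.1596], and 6.918 ∈ [1.3464, 16.1596].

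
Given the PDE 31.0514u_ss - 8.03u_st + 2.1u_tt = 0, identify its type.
The second-order coefficients are A = 31.0514, B = -8.03, C = 2.1. Since B² - 4AC = -196.35086 < 0, this is an elliptic PDE.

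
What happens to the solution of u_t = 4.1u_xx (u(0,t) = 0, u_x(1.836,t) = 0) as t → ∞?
u → 0. Heat escapes through the Dirichlet boundary.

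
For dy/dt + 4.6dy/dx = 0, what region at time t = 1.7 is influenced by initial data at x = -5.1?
At x = 2.72. The characteristic carries data from (-5.1, 0) to (2.72, 1.7).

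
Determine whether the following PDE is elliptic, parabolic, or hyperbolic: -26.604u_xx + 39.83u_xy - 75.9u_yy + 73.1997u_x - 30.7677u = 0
Coefficients: A = -26.604, B = 39.83, C = -75.9. B² - 4AC = -6490.5455, which is negative, so the equation is elliptic.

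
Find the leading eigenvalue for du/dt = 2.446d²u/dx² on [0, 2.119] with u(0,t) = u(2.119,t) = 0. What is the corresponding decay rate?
Eigenvalues: λₙ = 2.446n²π²/2.119².
First three modes:
  n=1: λ₁ = 2.446π²/2.119² ≈ 5.376
  n=2: λ₂ = 9.784π²/2.119² ≈ 21.506 (4× faster decay)
  n=3: λ₃ = 22.014π²/2.119² ≈ 48.388 (9× faster decay)
As t → ∞, higher modes decay exponentially faster. The n=1 mode dominates: u ~ c₁ sin(πx/2.119) e^{-λ₁t}.
Decay rate: λ₁ = 2.446π²/2.119² ≈ 5.376.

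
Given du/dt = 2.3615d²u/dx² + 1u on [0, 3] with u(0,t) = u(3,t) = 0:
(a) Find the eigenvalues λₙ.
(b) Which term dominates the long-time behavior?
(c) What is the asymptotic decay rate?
Eigenvalues: λₙ = 2.3615n²π²/3² - 1.
First three modes:
  n=1: λ₁ = 2.3615π²/3² - 1 ≈ 1.59
  n=2: λ₂ = 9.446π²/3² - 1 ≈ 9.359
  n=3: λ₃ = 21.2535π²/3² - 1 ≈ 22.307
Since 2.3615π²/3² ≈ 2.59 > 1, all λₙ > 0.
The n=1 mode decays slowest → dominates as t → ∞.
Asymptotic: u ~ c₁ sin(πx/3) e^{-λ₁t} with decay rate λ₁ ≈ 1.59.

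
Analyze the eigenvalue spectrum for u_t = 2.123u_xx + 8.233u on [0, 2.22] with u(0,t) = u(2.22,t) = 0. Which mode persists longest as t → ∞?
Eigenvalues: λₙ = 2.123n²π²/2.22² - 8.233.
First three modes:
  n=1: λ₁ = 2.123π²/2.22² - 8.233 ≈ -3.981
  n=2: λ₂ = 8.492π²/2.22² - 8.233 ≈ 8.773
  n=3: λ₃ = 19.107π²/2.22² - 8.233 ≈ 30.031
Since 2.123π²/2.22² ≈ 4.252 < 8.233, λ₁ < 0.
The n=1 mode grows fastest (−λₙ is largest for n=1) → dominates.
Asymptotic: u ~ c₁ sin(πx/2.22) e^{3.981t} (exponential growth at rate −λ₁ ≈ 3.981).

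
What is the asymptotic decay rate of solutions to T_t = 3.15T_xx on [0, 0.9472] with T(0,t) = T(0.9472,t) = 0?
Eigenvalues: λₙ = 3.15n²π²/0.9472².
First three modes:
  n=1: λ₁ = 3.15π²/0.9472² ≈ 34.652
  n=2: λ₂ = 12.6π²/0.9472² ≈ 138.608 (4× faster decay)
  n=3: λ₃ = 28.35π²/0.9472² ≈ 311.867 (9× faster decay)
As t → ∞, higher modes decay exponentially faster. The n=1 mode dominates: T ~ c₁ sin(πx/0.9472) e^{-λ₁t}.
Decay rate: λ₁ = 3.15π²/0.9472² ≈ 34.652.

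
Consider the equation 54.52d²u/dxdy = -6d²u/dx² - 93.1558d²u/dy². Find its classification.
Rewriting in standard form: 6d²u/dx² + 54.52d²u/dxdy + 93.1558d²u/dy² = 0. Hyperbolic. (A = 6, B = 54.52, C = 93.1558 gives B² - 4AC = 736.6912.)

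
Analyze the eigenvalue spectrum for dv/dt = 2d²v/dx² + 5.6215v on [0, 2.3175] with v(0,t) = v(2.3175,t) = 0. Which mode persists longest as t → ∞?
Eigenvalues: λₙ = 2n²π²/2.3175² - 5.6215.
First three modes:
  n=1: λ₁ = 2π²/2.3175² - 5.6215 ≈ -1.946
  n=2: λ₂ = 8π²/2.3175² - 5.6215 ≈ 9.08
  n=3: λ₃ = 18π²/2.3175² - 5.6215 ≈ 27.456
Since 2π²/2.3175² ≈ 3.675 < 5.6215, λ₁ < 0.
The n=1 mode grows fastest (−λₙ is largest for n=1) → dominates.
Asymptotic: v ~ c₁ sin(πx/2.3175) e^{1.946t} (exponential growth at rate −λ₁ ≈ 1.946).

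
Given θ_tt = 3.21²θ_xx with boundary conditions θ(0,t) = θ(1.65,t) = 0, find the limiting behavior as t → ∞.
θ oscillates (no decay). Energy is conserved; the solution oscillates indefinitely as standing waves.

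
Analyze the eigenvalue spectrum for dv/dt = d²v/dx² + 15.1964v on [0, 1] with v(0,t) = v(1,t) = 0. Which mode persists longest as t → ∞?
Eigenvalues: λₙ = n²π²/1² - 15.1964.
First three modes:
  n=1: λ₁ = π² - 15.1964 ≈ -5.327
  n=2: λ₂ = 4π² - 15.1964 ≈ 24.282
  n=3: λ₃ = 9π² - 15.1964 ≈ 73.63
Since π² ≈ 9.87 < 15.1964, λ₁ < 0.
The n=1 mode grows fastest (−λₙ is largest for n=1) → dominates.
Asymptotic: v ~ c₁ sin(πx/1) e^{5.327t} (exponential growth at rate −λ₁ ≈ 5.327).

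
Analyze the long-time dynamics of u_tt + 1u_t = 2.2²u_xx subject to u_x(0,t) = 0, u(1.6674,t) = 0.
Long-time behavior: u → 0. Damping (γ=1) dissipates energy; oscillations decay exponentially.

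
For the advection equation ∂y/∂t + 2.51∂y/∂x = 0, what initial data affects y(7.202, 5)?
A single point: x = -5.348. The characteristic through (7.202, 5) is x - 2.51t = const, so x = 7.202 - 2.51·5 = -5.348.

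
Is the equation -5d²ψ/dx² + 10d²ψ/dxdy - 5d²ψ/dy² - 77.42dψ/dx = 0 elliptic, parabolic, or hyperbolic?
Computing B² - 4AC with A = -5, B = 10, C = -5: discriminant = 0 (zero). Answer: parabolic.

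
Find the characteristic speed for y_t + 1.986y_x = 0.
Speed = 1.986. Information travels along x - 1.986t = const (rightward).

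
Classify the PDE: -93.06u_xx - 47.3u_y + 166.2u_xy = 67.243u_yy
Rewriting in standard form: -93.06u_xx + 166.2u_xy - 67.243u_yy - 47.3u_y = 0. A = -93.06, B = 166.2, C = -67.243. Discriminant B² - 4AC = 2591.90568. Since 2591.90568 > 0, hyperbolic.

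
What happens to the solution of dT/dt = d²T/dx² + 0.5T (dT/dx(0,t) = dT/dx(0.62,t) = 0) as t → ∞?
T grows unboundedly. With Neumann BCs the constant mode has diffusion eigenvalue 0, so any r > 0 makes it grow like e^(0.5t); solution grows exponentially.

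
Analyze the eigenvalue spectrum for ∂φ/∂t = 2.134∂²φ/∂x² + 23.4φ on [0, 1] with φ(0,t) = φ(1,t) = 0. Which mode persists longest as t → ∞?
Eigenvalues: λₙ = 2.134n²π²/1² - 23.4.
First three modes:
  n=1: λ₁ = 2.134π² - 23.4 ≈ -2.338
  n=2: λ₂ = 8.536π² - 23.4 ≈ 60.847
  n=3: λ₃ = 19.206π² - 23.4 ≈ 166.156
Since 2.134π² ≈ 21.062 < 23.4, λ₁ < 0.
The n=1 mode grows fastest (−λₙ is largest for n=1) → dominates.
Asymptotic: φ ~ c₁ sin(πx/1) e^{2.338t} (exponential growth at rate −λ₁ ≈ 2.338).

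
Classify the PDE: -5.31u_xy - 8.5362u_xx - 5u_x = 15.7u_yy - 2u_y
Rewriting in standard form: -8.5362u_xx - 5.31u_xy - 15.7u_yy - 5u_x + 2u_y = 0. A = -8.5362, B = -5.31, C = -15.7. Discriminant B² - 4AC = -507.87726. Since -507.87726 < 0, elliptic.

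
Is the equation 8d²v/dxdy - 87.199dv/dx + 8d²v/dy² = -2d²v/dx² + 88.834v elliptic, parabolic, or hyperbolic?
Rewriting in standard form: 2d²v/dx² + 8d²v/dxdy + 8d²v/dy² - 87.199dv/dx - 88.834v = 0. Computing B² - 4AC with A = 2, B = 8, C = 8: discriminant = 0 (zero). Answer: parabolic.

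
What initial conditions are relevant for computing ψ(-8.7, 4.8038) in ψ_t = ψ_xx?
The entire real line. The heat equation has infinite propagation speed: any initial disturbance instantly affects all points (though exponentially small far away).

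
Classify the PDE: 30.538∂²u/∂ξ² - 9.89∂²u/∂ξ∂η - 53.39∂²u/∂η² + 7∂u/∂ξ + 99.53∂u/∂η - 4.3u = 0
A = 30.538, B = -9.89, C = -53.39. Discriminant B² - 4AC = 6619.50738. Since 6619.50738 > 0, hyperbolic.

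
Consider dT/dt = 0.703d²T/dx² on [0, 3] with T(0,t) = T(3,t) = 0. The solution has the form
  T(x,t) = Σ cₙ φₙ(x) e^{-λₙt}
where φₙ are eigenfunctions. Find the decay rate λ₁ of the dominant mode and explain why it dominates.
Eigenvalues: λₙ = 0.703n²π²/3².
First three modes:
  n=1: λ₁ = 0.703π²/3² ≈ 0.771
  n=2: λ₂ = 2.812π²/3² ≈ 3.084 (4× faster decay)
  n=3: λ₃ = 6.327π²/3² ≈ 6.938 (9× faster decay)
As t → ∞, higher modes decay exponentially faster. The n=1 mode dominates: T ~ c₁ sin(πx/3) e^{-λ₁t}.
Decay rate: λ₁ = 0.703π²/3² ≈ 0.771.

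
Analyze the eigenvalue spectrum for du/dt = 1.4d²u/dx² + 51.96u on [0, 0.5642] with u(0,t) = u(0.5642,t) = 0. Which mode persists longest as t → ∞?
Eigenvalues: λₙ = 1.4n²π²/0.5642² - 51.96.
First three modes:
  n=1: λ₁ = 1.4π²/0.5642² - 51.96 ≈ -8.553
  n=2: λ₂ = 5.6π²/0.5642² - 51.96 ≈ 121.669
  n=3: λ₃ = 12.6π²/0.5642² - 51.96 ≈ 338.705
Since 1.4π²/0.5642² ≈ 43.407 < 51.96, λ₁ < 0.
The n=1 mode grows fastest (−λₙ is largest for n=1) → dominates.
Asymptotic: u ~ c₁ sin(πx/0.5642) e^{8.553t} (exponential growth at rate −λ₁ ≈ 8.553).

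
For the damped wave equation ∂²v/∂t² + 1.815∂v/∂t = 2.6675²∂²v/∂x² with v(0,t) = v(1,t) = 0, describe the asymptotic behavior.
v → 0. Damping (γ=1.815) dissipates energy; oscillations decay exponentially.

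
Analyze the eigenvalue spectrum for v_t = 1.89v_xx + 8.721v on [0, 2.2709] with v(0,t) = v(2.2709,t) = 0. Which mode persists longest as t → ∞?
Eigenvalues: λₙ = 1.89n²π²/2.2709² - 8.721.
First three modes:
  n=1: λ₁ = 1.89π²/2.2709² - 8.721 ≈ -5.104
  n=2: λ₂ = 7.56π²/2.2709² - 8.721 ≈ 5.748
  n=3: λ₃ = 17.01π²/2.2709² - 8.721 ≈ 23.833
Since 1.89π²/2.2709² ≈ 3.617 < 8.721, λ₁ < 0.
The n=1 mode grows fastest (−λₙ is largest for n=1) → dominates.
Asymptotic: v ~ c₁ sin(πx/2.2709) e^{5.104t} (exponential growth at rate −λ₁ ≈ 5.104).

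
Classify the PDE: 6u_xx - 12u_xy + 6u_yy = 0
A = 6, B = -12, C = 6. Discriminant B² - 4AC = 0. Since 0 = 0, parabolic.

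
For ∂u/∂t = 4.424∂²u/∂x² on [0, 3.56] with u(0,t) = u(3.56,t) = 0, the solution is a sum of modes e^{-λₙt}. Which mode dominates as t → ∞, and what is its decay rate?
Eigenvalues: λₙ = 4.424n²π²/3.56².
First three modes:
  n=1: λ₁ = 4.424π²/3.56² ≈ 3.445
  n=2: λ₂ = 17.696π²/3.56² ≈ 13.781 (4× faster decay)
  n=3: λ₃ = 39.816π²/3.56² ≈ 31.007 (9× faster decay)
As t → ∞, higher modes decay exponentially faster. The n=1 mode dominates: u ~ c₁ sin(πx/3.56) e^{-λ₁t}.
Decay rate: λ₁ = 4.424π²/3.56² ≈ 3.445.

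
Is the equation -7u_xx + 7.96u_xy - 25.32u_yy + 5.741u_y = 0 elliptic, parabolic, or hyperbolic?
Computing B² - 4AC with A = -7, B = 7.96, C = -25.32: discriminant = -645.5984 (negative). Answer: elliptic.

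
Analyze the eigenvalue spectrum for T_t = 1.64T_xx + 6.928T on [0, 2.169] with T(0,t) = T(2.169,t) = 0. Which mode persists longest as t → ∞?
Eigenvalues: λₙ = 1.64n²π²/2.169² - 6.928.
First three modes:
  n=1: λ₁ = 1.64π²/2.169² - 6.928 ≈ -3.487
  n=2: λ₂ = 6.56π²/2.169² - 6.928 ≈ 6.834
  n=3: λ₃ = 14.76π²/2.169² - 6.928 ≈ 24.037
Since 1.64π²/2.169² ≈ 3.441 < 6.928, λ₁ < 0.
The n=1 mode grows fastest (−λₙ is largest for n=1) → dominates.
Asymptotic: T ~ c₁ sin(πx/2.169) e^{3.487t} (exponential growth at rate −λ₁ ≈ 3.487).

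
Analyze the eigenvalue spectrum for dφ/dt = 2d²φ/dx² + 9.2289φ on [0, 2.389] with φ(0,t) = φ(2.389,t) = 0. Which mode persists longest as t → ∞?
Eigenvalues: λₙ = 2n²π²/2.389² - 9.2289.
First three modes:
  n=1: λ₁ = 2π²/2.389² - 9.2289 ≈ -5.77
  n=2: λ₂ = 8π²/2.389² - 9.2289 ≈ 4.605
  n=3: λ₃ = 18π²/2.389² - 9.2289 ≈ 21.898
Since 2π²/2.389² ≈ 3.459 < 9.2289, λ₁ < 0.
The n=1 mode grows fastest (−λₙ is largest for n=1) → dominates.
Asymptotic: φ ~ c₁ sin(πx/2.389) e^{5.77t} (exponential growth at rate −λ₁ ≈ 5.77).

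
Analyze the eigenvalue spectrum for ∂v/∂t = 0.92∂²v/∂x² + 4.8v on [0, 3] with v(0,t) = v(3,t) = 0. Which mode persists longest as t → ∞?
Eigenvalues: λₙ = 0.92n²π²/3² - 4.8.
First three modes:
  n=1: λ₁ = 0.92π²/3² - 4.8 ≈ -3.791
  n=2: λ₂ = 3.68π²/3² - 4.8 ≈ -0.764
  n=3: λ₃ = 8.28π²/3² - 4.8 ≈ 4.28
Since 0.92π²/3² ≈ 1.009 < 4.8, λ₁ < 0.
The n=1 mode grows fastest (−λₙ is largest for n=1) → dominates.
Asymptotic: v ~ c₁ sin(πx/3) e^{3.791t} (exponential growth at rate −λ₁ ≈ 3.791).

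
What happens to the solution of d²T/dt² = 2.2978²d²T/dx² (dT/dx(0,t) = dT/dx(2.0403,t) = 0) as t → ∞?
T oscillates about a mean that drifts linearly in t (generically unbounded; no decay). There is no damping, so the nonconstant modes persist as standing waves (energy conserved, no decay). But with Neumann conditions at both ends the constant mode has eigenvalue 0: the spatial mean M(t) of T satisfies M'' = 0, so M(t) = M(0) + M'(0)·t. Unless the initial velocity has zero mean (∫T_t(x,0)dx = 0), the solution grows linearly in t (unbounded, though not exponentially); if it does have zero mean, the solution stays bounded and simply oscillates.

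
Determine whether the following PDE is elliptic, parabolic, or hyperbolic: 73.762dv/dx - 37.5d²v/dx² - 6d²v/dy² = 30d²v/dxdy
Rewriting in standard form: -37.5d²v/dx² - 30d²v/dxdy - 6d²v/dy² + 73.762dv/dx = 0. Coefficients: A = -37.5, B = -30, C = -6. B² - 4AC = 0, which is zero, so the equation is parabolic.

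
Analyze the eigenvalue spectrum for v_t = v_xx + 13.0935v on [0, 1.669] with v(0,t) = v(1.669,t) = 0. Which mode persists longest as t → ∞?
Eigenvalues: λₙ = n²π²/1.669² - 13.0935.
First three modes:
  n=1: λ₁ = π²/1.669² - 13.0935 ≈ -9.55
  n=2: λ₂ = 4π²/1.669² - 13.0935 ≈ 1.079
  n=3: λ₃ = 9π²/1.669² - 13.0935 ≈ 18.795
Since π²/1.669² ≈ 3.543 < 13.0935, λ₁ < 0.
The n=1 mode grows fastest (−λₙ is largest for n=1) → dominates.
Asymptotic: v ~ c₁ sin(πx/1.669) e^{9.55t} (exponential growth at rate −λ₁ ≈ 9.55).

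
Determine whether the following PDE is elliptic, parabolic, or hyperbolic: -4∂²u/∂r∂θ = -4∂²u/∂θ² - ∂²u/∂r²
Rewriting in standard form: ∂²u/∂r² - 4∂²u/∂r∂θ + 4∂²u/∂θ² = 0. Coefficients: A = 1, B = -4, C = 4. B² - 4AC = 0, which is zero, so the equation is parabolic.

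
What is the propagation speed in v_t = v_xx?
Infinite. The heat equation is parabolic, not hyperbolic, so disturbances propagate instantly.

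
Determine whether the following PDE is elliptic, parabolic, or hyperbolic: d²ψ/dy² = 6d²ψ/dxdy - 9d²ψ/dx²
Rewriting in standard form: 9d²ψ/dx² - 6d²ψ/dxdy + d²ψ/dy² = 0. Coefficients: A = 9, B = -6, C = 1. B² - 4AC = 0, which is zero, so the equation is parabolic.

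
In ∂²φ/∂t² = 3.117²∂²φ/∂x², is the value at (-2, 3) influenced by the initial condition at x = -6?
Yes. The domain of dependence is [-11.351, 7.351], and -6 ∈ [-11.351, 7.351].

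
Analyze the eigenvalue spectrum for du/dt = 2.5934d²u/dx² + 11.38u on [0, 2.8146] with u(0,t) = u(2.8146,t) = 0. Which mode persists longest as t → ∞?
Eigenvalues: λₙ = 2.5934n²π²/2.8146² - 11.38.
First three modes:
  n=1: λ₁ = 2.5934π²/2.8146² - 11.38 ≈ -8.149
  n=2: λ₂ = 10.3736π²/2.8146² - 11.38 ≈ 1.544
  n=3: λ₃ = 23.3406π²/2.8146² - 11.38 ≈ 17.699
Since 2.5934π²/2.8146² ≈ 3.231 < 11.38, λ₁ < 0.
The n=1 mode grows fastest (−λₙ is largest for n=1) → dominates.
Asymptotic: u ~ c₁ sin(πx/2.8146) e^{8.149t} (exponential growth at rate −λ₁ ≈ 8.149).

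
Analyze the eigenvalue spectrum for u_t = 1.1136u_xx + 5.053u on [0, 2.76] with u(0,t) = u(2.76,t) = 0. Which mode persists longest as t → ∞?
Eigenvalues: λₙ = 1.1136n²π²/2.76² - 5.053.
First three modes:
  n=1: λ₁ = 1.1136π²/2.76² - 5.053 ≈ -3.61
  n=2: λ₂ = 4.4544π²/2.76² - 5.053 ≈ 0.718
  n=3: λ₃ = 10.0224π²/2.76² - 5.053 ≈ 7.932
Since 1.1136π²/2.76² ≈ 1.443 < 5.053, λ₁ < 0.
The n=1 mode grows fastest (−λₙ is largest for n=1) → dominates.
Asymptotic: u ~ c₁ sin(πx/2.76) e^{3.61t} (exponential growth at rate −λ₁ ≈ 3.61).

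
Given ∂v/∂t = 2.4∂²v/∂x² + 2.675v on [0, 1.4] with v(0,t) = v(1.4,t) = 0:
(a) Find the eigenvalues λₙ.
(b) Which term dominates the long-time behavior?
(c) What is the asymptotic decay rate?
Eigenvalues: λₙ = 2.4n²π²/1.4² - 2.675.
First three modes:
  n=1: λ₁ = 2.4π²/1.4² - 2.675 ≈ 9.41
  n=2: λ₂ = 9.6π²/1.4² - 2.675 ≈ 45.666
  n=3: λ₃ = 21.6π²/1.4² - 2.675 ≈ 106.092
Since 2.4π²/1.4² ≈ 12.085 > 2.675, all λₙ > 0.
The n=1 mode decays slowest → dominates as t → ∞.
Asymptotic: v ~ c₁ sin(πx/1.4) e^{-λ₁t} with decay rate λ₁ ≈ 9.41.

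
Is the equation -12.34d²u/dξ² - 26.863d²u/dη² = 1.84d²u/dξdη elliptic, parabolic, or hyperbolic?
Rewriting in standard form: -12.34d²u/dξ² - 1.84d²u/dξdη - 26.863d²u/dη² = 0. Computing B² - 4AC with A = -12.34, B = -1.84, C = -26.863: discriminant = -1322.57208 (negative). Answer: elliptic.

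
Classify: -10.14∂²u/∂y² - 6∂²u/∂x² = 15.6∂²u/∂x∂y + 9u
Rewriting in standard form: -6∂²u/∂x² - 15.6∂²u/∂x∂y - 10.14∂²u/∂y² - 9u = 0. Parabolic (discriminant = 0).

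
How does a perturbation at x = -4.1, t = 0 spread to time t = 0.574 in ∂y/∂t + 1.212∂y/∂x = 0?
At x = -3.404312. The characteristic carries data from (-4.1, 0) to (-3.404312, 0.574).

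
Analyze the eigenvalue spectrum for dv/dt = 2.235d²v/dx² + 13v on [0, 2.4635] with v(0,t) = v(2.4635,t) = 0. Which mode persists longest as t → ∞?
Eigenvalues: λₙ = 2.235n²π²/2.4635² - 13.
First three modes:
  n=1: λ₁ = 2.235π²/2.4635² - 13 ≈ -9.365
  n=2: λ₂ = 8.94π²/2.4635² - 13 ≈ 1.539
  n=3: λ₃ = 20.115π²/2.4635² - 13 ≈ 19.713
Since 2.235π²/2.4635² ≈ 3.635 < 13, λ₁ < 0.
The n=1 mode grows fastest (−λₙ is largest for n=1) → dominates.
Asymptotic: v ~ c₁ sin(πx/2.4635) e^{9.365t} (exponential growth at rate −λ₁ ≈ 9.365).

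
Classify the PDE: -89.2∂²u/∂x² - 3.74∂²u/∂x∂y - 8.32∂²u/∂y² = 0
A = -89.2, B = -3.74, C = -8.32. Discriminant B² - 4AC = -2954.5884. Since -2954.5884 < 0, elliptic.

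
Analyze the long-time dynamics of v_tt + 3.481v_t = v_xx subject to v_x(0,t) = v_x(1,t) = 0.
Long-time behavior: v → constant (steady state). Damping (γ=3.481) dissipates the nonconstant modes; with Neumann BCs the spatial average obeys M''+γM'=0 and tends to a finite limit.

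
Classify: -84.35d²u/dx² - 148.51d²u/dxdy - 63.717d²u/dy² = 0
Hyperbolic (discriminant = 557.1043).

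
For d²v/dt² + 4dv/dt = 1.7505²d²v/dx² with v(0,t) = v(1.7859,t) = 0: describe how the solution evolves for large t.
v → 0. Damping (γ=4) dissipates energy; oscillations decay exponentially.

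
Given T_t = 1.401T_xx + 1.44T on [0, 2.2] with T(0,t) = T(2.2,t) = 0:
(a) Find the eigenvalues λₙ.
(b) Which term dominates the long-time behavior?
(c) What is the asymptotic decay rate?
Eigenvalues: λₙ = 1.401n²π²/2.2² - 1.44.
First three modes:
  n=1: λ₁ = 1.401π²/2.2² - 1.44 ≈ 1.417
  n=2: λ₂ = 5.604π²/2.2² - 1.44 ≈ 9.988
  n=3: λ₃ = 12.609π²/2.2² - 1.44 ≈ 24.272
Since 1.401π²/2.2² ≈ 2.857 > 1.44, all λₙ > 0.
The n=1 mode decays slowest → dominates as t → ∞.
Asymptotic: T ~ c₁ sin(πx/2.2) e^{-λ₁t} with decay rate λ₁ ≈ 1.417.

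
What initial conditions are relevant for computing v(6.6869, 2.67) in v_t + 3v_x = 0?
A single point: x = -1.3231. The characteristic through (6.6869, 2.67) is x - 3t = const, so x = 6.6869 - 3·2.67 = -1.3231.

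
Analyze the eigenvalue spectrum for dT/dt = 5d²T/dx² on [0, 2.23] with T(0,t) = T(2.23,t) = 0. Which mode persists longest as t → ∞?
Eigenvalues: λₙ = 5n²π²/2.23².
First three modes:
  n=1: λ₁ = 5π²/2.23² ≈ 9.923
  n=2: λ₂ = 20π²/2.23² ≈ 39.694 (4× faster decay)
  n=3: λ₃ = 45π²/2.23² ≈ 89.311 (9× faster decay)
As t → ∞, higher modes decay exponentially faster. The n=1 mode dominates: T ~ c₁ sin(πx/2.23) e^{-λ₁t}.
Decay rate: λ₁ = 5π²/2.23² ≈ 9.923.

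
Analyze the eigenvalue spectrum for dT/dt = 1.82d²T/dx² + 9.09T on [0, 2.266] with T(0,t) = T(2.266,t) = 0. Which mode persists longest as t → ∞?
Eigenvalues: λₙ = 1.82n²π²/2.266² - 9.09.
First three modes:
  n=1: λ₁ = 1.82π²/2.266² - 9.09 ≈ -5.592
  n=2: λ₂ = 7.28π²/2.266² - 9.09 ≈ 4.903
  n=3: λ₃ = 16.38π²/2.266² - 9.09 ≈ 22.394
Since 1.82π²/2.266² ≈ 3.498 < 9.09, λ₁ < 0.
The n=1 mode grows fastest (−λₙ is largest for n=1) → dominates.
Asymptotic: T ~ c₁ sin(πx/2.266) e^{5.592t} (exponential growth at rate −λ₁ ≈ 5.592).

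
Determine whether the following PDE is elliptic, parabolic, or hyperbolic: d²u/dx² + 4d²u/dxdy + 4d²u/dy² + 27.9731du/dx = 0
Coefficients: A = 1, B = 4, C = 4. B² - 4AC = 0, which is zero, so the equation is parabolic.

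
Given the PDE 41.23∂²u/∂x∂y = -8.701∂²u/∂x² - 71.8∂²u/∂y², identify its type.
Rewriting in standard form: 8.701∂²u/∂x² + 41.23∂²u/∂x∂y + 71.8∂²u/∂y² = 0. The second-order coefficients are A = 8.701, B = 41.23, C = 71.8. Since B² - 4AC = -799.0143 < 0, this is an elliptic PDE.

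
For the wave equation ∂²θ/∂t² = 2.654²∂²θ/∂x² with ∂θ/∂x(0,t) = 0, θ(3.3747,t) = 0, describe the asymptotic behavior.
θ oscillates (no decay). Energy is conserved; the solution oscillates indefinitely as standing waves.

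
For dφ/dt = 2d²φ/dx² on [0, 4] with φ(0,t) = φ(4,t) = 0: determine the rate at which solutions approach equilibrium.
Eigenvalues: λₙ = 2n²π²/4².
First three modes:
  n=1: λ₁ = 2π²/4² ≈ 1.234
  n=2: λ₂ = 8π²/4² ≈ 4.935 (4× faster decay)
  n=3: λ₃ = 18π²/4² ≈ 11.103 (9× faster decay)
As t → ∞, higher modes decay exponentially faster. The n=1 mode dominates: φ ~ c₁ sin(πx/4) e^{-λ₁t}.
Decay rate: λ₁ = 2π²/4² ≈ 1.234.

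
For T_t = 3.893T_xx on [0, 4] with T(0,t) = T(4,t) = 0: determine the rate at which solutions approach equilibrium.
Eigenvalues: λₙ = 3.893n²π²/4².
First three modes:
  n=1: λ₁ = 3.893π²/4² ≈ 2.401
  n=2: λ₂ = 15.572π²/4² ≈ 9.606 (4× faster decay)
  n=3: λ₃ = 35.037π²/4² ≈ 21.613 (9× faster decay)
As t → ∞, higher modes decay exponentially faster. The n=1 mode dominates: T ~ c₁ sin(πx/4) e^{-λ₁t}.
Decay rate: λ₁ = 3.893π²/4² ≈ 2.401.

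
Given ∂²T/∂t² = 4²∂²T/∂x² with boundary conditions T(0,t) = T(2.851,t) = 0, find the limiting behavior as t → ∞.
T oscillates (no decay). Energy is conserved; the solution oscillates indefinitely as standing waves.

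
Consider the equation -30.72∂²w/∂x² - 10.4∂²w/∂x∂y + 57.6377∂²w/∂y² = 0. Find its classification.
Hyperbolic. (A = -30.72, B = -10.4, C = 57.6377 gives B² - 4AC = 7190.680576.)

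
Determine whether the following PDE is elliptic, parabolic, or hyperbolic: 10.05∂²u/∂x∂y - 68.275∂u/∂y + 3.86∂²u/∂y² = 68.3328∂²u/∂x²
Rewriting in standard form: -68.3328∂²u/∂x² + 10.05∂²u/∂x∂y + 3.86∂²u/∂y² - 68.275∂u/∂y = 0. Coefficients: A = -68.3328, B = 10.05, C = 3.86. B² - 4AC = 1156.060932, which is positive, so the equation is hyperbolic.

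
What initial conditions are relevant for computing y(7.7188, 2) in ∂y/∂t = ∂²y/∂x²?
The entire real line. The heat equation has infinite propagation speed: any initial disturbance instantly affects all points (though exponentially small far away).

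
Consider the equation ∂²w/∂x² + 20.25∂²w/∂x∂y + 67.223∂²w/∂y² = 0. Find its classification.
Hyperbolic. (A = 1, B = 20.25, C = 67.223 gives B² - 4AC = 141.1705.)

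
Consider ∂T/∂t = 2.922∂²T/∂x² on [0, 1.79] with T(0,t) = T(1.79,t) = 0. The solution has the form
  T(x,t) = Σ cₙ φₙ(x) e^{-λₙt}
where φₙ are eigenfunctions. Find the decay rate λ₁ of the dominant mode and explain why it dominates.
Eigenvalues: λₙ = 2.922n²π²/1.79².
First three modes:
  n=1: λ₁ = 2.922π²/1.79² ≈ 9.001
  n=2: λ₂ = 11.688π²/1.79² ≈ 36.003 (4× faster decay)
  n=3: λ₃ = 26.298π²/1.79² ≈ 81.006 (9× faster decay)
As t → ∞, higher modes decay exponentially faster. The n=1 mode dominates: T ~ c₁ sin(πx/1.79) e^{-λ₁t}.
Decay rate: λ₁ = 2.922π²/1.79² ≈ 9.001.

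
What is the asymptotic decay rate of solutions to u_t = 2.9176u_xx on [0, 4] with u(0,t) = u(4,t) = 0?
Eigenvalues: λₙ = 2.9176n²π²/4².
First three modes:
  n=1: λ₁ = 2.9176π²/4² ≈ 1.8
  n=2: λ₂ = 11.6704π²/4² ≈ 7.199 (4× faster decay)
  n=3: λ₃ = 26.2584π²/4² ≈ 16.198 (9× faster decay)
As t → ∞, higher modes decay exponentially faster. The n=1 mode dominates: u ~ c₁ sin(πx/4) e^{-λ₁t}.
Decay rate: λ₁ = 2.9176π²/4² ≈ 1.8.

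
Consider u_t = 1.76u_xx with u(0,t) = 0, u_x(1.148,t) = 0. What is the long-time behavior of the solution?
As t → ∞, u → 0. Heat escapes through the Dirichlet boundary.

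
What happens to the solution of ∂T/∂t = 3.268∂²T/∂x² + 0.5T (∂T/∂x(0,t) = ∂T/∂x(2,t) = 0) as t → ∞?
T grows unboundedly. With Neumann BCs the constant mode has diffusion eigenvalue 0, so any r > 0 makes it grow like e^(0.5t); solution grows exponentially.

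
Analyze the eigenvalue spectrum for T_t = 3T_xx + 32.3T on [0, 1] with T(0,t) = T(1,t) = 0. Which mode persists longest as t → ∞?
Eigenvalues: λₙ = 3n²π²/1² - 32.3.
First three modes:
  n=1: λ₁ = 3π² - 32.3 ≈ -2.691
  n=2: λ₂ = 12π² - 32.3 ≈ 86.135
  n=3: λ₃ = 27π² - 32.3 ≈ 234.179
Since 3π² ≈ 29.609 < 32.3, λ₁ < 0.
The n=1 mode grows fastest (−λₙ is largest for n=1) → dominates.
Asymptotic: T ~ c₁ sin(πx/1) e^{2.691t} (exponential growth at rate −λ₁ ≈ 2.691).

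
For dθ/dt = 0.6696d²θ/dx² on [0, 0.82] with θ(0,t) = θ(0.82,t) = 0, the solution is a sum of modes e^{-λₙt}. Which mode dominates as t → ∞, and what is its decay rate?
Eigenvalues: λₙ = 0.6696n²π²/0.82².
First three modes:
  n=1: λ₁ = 0.6696π²/0.82² ≈ 9.829
  n=2: λ₂ = 2.6784π²/0.82² ≈ 39.314 (4× faster decay)
  n=3: λ₃ = 6.0264π²/0.82² ≈ 88.457 (9× faster decay)
As t → ∞, higher modes decay exponentially faster. The n=1 mode dominates: θ ~ c₁ sin(πx/0.82) e^{-λ₁t}.
Decay rate: λ₁ = 0.6696π²/0.82² ≈ 9.829.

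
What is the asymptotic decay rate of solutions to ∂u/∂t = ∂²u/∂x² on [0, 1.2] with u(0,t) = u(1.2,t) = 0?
Eigenvalues: λₙ = n²π²/1.2².
First three modes:
  n=1: λ₁ = π²/1.2² ≈ 6.854
  n=2: λ₂ = 4π²/1.2² ≈ 27.416 (4× faster decay)
  n=3: λ₃ = 9π²/1.2² ≈ 61.685 (9× faster decay)
As t → ∞, higher modes decay exponentially faster. The n=1 mode dominates: u ~ c₁ sin(πx/1.2) e^{-λ₁t}.
Decay rate: λ₁ = π²/1.2² ≈ 6.854.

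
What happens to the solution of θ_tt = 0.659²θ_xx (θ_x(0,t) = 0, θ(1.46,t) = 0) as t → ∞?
θ oscillates (no decay). Energy is conserved; the solution oscillates indefinitely as standing waves.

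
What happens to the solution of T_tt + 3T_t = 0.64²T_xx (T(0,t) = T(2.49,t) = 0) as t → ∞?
T → 0. Damping (γ=3) dissipates energy; oscillations decay exponentially.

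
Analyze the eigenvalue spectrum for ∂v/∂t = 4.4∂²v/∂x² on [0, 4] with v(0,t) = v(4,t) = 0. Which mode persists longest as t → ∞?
Eigenvalues: λₙ = 4.4n²π²/4².
First three modes:
  n=1: λ₁ = 4.4π²/4² ≈ 2.714
  n=2: λ₂ = 17.6π²/4² ≈ 10.857 (4× faster decay)
  n=3: λ₃ = 39.6π²/4² ≈ 24.427 (9× faster decay)
As t → ∞, higher modes decay exponentially faster. The n=1 mode dominates: v ~ c₁ sin(πx/4) e^{-λ₁t}.
Decay rate: λ₁ = 4.4π²/4² ≈ 2.714.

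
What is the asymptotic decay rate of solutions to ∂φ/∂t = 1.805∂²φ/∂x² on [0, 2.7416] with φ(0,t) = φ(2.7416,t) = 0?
Eigenvalues: λₙ = 1.805n²π²/2.7416².
First three modes:
  n=1: λ₁ = 1.805π²/2.7416² ≈ 2.37
  n=2: λ₂ = 7.22π²/2.7416² ≈ 9.48 (4× faster decay)
  n=3: λ₃ = 16.245π²/2.7416² ≈ 21.331 (9× faster decay)
As t → ∞, higher modes decay exponentially faster. The n=1 mode dominates: φ ~ c₁ sin(πx/2.7416) e^{-λ₁t}.
Decay rate: λ₁ = 1.805π²/2.7416² ≈ 2.37.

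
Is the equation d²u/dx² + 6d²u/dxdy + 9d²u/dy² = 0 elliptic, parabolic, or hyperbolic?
Computing B² - 4AC with A = 1, B = 6, C = 9: discriminant = 0 (zero). Answer: parabolic.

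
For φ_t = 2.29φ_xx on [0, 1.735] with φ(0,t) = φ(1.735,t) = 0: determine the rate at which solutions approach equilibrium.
Eigenvalues: λₙ = 2.29n²π²/1.735².
First three modes:
  n=1: λ₁ = 2.29π²/1.735² ≈ 7.508
  n=2: λ₂ = 9.16π²/1.735² ≈ 30.033 (4× faster decay)
  n=3: λ₃ = 20.61π²/1.735² ≈ 67.574 (9× faster decay)
As t → ∞, higher modes decay exponentially faster. The n=1 mode dominates: φ ~ c₁ sin(πx/1.735) e^{-λ₁t}.
Decay rate: λ₁ = 2.29π²/1.735² ≈ 7.508.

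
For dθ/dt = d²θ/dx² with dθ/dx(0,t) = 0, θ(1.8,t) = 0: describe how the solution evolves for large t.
θ → 0. Heat escapes through the Dirichlet boundary.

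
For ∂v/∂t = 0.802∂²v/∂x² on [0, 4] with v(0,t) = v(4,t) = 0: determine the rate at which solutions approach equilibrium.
Eigenvalues: λₙ = 0.802n²π²/4².
First three modes:
  n=1: λ₁ = 0.802π²/4² ≈ 0.495
  n=2: λ₂ = 3.208π²/4² ≈ 1.979 (4× faster decay)
  n=3: λ₃ = 7.218π²/4² ≈ 4.452 (9× faster decay)
As t → ∞, higher modes decay exponentially faster. The n=1 mode dominates: v ~ c₁ sin(πx/4) e^{-λ₁t}.
Decay rate: λ₁ = 0.802π²/4² ≈ 0.495.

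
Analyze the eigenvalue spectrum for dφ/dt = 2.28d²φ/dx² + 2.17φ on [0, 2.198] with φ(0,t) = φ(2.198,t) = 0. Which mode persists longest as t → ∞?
Eigenvalues: λₙ = 2.28n²π²/2.198² - 2.17.
First three modes:
  n=1: λ₁ = 2.28π²/2.198² - 2.17 ≈ 2.488
  n=2: λ₂ = 9.12π²/2.198² - 2.17 ≈ 16.461
  n=3: λ₃ = 20.52π²/2.198² - 2.17 ≈ 39.75
Since 2.28π²/2.198² ≈ 4.658 > 2.17, all λₙ > 0.
The n=1 mode decays slowest → dominates as t → ∞.
Asymptotic: φ ~ c₁ sin(πx/2.198) e^{-λ₁t} with decay rate λ₁ ≈ 2.488.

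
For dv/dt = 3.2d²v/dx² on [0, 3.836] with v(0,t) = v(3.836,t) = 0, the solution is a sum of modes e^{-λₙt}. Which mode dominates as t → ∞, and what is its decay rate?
Eigenvalues: λₙ = 3.2n²π²/3.836².
First three modes:
  n=1: λ₁ = 3.2π²/3.836² ≈ 2.146
  n=2: λ₂ = 12.8π²/3.836² ≈ 8.585 (4× faster decay)
  n=3: λ₃ = 28.8π²/3.836² ≈ 19.317 (9× faster decay)
As t → ∞, higher modes decay exponentially faster. The n=1 mode dominates: v ~ c₁ sin(πx/3.836) e^{-λ₁t}.
Decay rate: λ₁ = 3.2π²/3.836² ≈ 2.146.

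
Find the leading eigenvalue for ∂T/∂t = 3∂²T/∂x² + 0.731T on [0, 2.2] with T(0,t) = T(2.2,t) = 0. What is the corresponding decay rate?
Eigenvalues: λₙ = 3n²π²/2.2² - 0.731.
First three modes:
  n=1: λ₁ = 3π²/2.2² - 0.731 ≈ 5.387
  n=2: λ₂ = 12π²/2.2² - 0.731 ≈ 23.739
  n=3: λ₃ = 27π²/2.2² - 0.731 ≈ 54.327
Since 3π²/2.2² ≈ 6.118 > 0.731, all λₙ > 0.
The n=1 mode decays slowest → dominates as t → ∞.
Asymptotic: T ~ c₁ sin(πx/2.2) e^{-λ₁t} with decay rate λ₁ ≈ 5.387.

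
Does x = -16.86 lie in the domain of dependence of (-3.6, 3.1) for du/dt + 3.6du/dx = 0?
No. Only data at x = -14.76 affects (-3.6, 3.1). Advection has one-way propagation along characteristics.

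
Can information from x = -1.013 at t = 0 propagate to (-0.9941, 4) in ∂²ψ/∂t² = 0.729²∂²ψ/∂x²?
Yes. The domain of dependence is [-3.9101, 1.9219], and -1.013 ∈ [-3.9101, 1.9219].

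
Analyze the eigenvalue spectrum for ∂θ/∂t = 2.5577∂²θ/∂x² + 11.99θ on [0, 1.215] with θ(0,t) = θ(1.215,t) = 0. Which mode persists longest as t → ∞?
Eigenvalues: λₙ = 2.5577n²π²/1.215² - 11.99.
First three modes:
  n=1: λ₁ = 2.5577π²/1.215² - 11.99 ≈ 5.11
  n=2: λ₂ = 10.2308π²/1.215² - 11.99 ≈ 56.41
  n=3: λ₃ = 23.0193π²/1.215² - 11.99 ≈ 141.91
Since 2.5577π²/1.215² ≈ 17.1 > 11.99, all λₙ > 0.
The n=1 mode decays slowest → dominates as t → ∞.
Asymptotic: θ ~ c₁ sin(πx/1.215) e^{-λ₁t} with decay rate λ₁ ≈ 5.11.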